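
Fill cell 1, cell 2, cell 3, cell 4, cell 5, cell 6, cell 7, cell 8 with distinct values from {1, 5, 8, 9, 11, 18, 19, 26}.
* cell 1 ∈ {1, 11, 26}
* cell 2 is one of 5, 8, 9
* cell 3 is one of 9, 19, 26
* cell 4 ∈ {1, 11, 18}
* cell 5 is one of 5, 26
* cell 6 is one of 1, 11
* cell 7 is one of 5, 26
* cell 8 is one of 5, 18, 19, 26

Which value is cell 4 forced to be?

18

The 8 variables together cover exactly {1, 5, 8, 9, 11, 18, 19, 26} — 8 values for 8 variables — and 8 appears only in cell 2's list, so cell 2 = 8.
The 7 still-open variables draw from only 7 values {1, 5, 9, 11, 18, 19, 26}, so each is used; only cell 3 can be 9, hence cell 3 = 9.
Among the 6 still-open variables, 19 fits only cell 8 (and all 6 values in {1, 5, 11, 18, 19, 26} must be used), so cell 8 = 19.
Among the 5 still-open variables, 18 fits only cell 4 (and all 5 values in {1, 5, 11, 18, 26} must be used), so cell 4 = 18.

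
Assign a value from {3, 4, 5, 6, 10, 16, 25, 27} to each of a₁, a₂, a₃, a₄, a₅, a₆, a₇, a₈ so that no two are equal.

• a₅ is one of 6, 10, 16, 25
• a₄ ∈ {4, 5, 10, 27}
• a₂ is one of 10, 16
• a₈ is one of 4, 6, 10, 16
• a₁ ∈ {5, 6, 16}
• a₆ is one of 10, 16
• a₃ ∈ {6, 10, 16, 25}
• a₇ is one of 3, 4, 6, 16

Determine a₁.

5

Among the 8 variables, 3 fits only a₇ (and all 8 values in {3, 4, 5, 6, 10, 16, 25, 27} must be used), so a₇ = 3.
The 7 still-open variables together cover exactly {4, 5, 6, 10, 16, 25, 27} — 7 values for 7 variables — and 27 appears only in a₄'s list, so a₄ = 27.
The 6 still-open variables draw from only 6 values {4, 5, 6, 10, 16, 25}, so each is used; only a₈ can be 4, hence a₈ = 4.
The 5 still-open variables together cover exactly {5, 6, 10, 16, 25} — 5 values for 5 variables — and 5 appears only in a₁'s list, so a₁ = 5.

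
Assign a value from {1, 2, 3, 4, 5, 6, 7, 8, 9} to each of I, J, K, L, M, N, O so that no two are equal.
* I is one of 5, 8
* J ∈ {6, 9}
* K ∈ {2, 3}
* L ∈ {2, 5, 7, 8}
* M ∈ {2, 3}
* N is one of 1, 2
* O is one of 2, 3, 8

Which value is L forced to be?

7

K and M between them cover only {2, 3} — a naked pair. Remove those values from L, N, O.
N must be 1 (only option left).
O must be 8 (only option left). Strike 8 from I, L.
I has just one choice, so I = 5. So L can't be 5.
So L = 7.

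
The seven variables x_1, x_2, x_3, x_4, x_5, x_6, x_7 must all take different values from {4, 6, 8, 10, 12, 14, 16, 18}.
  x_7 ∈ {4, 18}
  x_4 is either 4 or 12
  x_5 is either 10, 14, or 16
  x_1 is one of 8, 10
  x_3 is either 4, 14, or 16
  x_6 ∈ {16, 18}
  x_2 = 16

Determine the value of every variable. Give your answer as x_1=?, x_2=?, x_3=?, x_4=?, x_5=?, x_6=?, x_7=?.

x_2 has just one choice, so x_2 = 16. Strike 16 from x_3, x_5, x_6.
That leaves x_6 = 18. So x_7 can't be 18.
x_7 must be 4 (only option left). So x_3, x_4 can't be 4.
x_3's domain is down to {14}, so x_3 = 14. Strike 14 from x_5.
x_4 must be 12 (only option left).
x_5's domain is down to {10}, so x_5 = 10. Eliminate 10 elsewhere: x_1.
That leaves x_1 = 8.

x_1=8, x_2=16, x_3=14, x_4=12, x_5=10, x_6=18, x_7=4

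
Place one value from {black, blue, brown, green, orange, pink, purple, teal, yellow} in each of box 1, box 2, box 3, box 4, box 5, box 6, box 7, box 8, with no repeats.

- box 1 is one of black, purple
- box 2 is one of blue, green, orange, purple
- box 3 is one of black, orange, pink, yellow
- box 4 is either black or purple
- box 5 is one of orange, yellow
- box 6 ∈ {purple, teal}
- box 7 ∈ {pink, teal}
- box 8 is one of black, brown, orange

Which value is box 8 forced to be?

The 2 variables box 1 and box 4 are confined to {black, purple}, which locks those values in; drop them from box 2, box 3, box 6, box 8.
box 6 must be teal (only option left). Remove teal from box 7.
box 7 must be pink (only option left). Strike pink from box 3.
The 2 variables box 3 and box 5 are confined to {orange, yellow}, which locks those values in; drop them from box 2, box 8.
So box 8 = brown.

brown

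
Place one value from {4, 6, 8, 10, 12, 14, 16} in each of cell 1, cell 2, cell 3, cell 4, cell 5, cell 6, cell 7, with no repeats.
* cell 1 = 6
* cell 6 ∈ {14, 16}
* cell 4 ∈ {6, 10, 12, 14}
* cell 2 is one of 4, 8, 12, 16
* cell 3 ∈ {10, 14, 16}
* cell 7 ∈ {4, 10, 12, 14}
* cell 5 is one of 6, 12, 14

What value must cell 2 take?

cell 1 has just one choice, so cell 1 = 6. Remove 6 from cell 4, cell 5.
The 6 still-open variables together cover exactly {4, 8, 10, 12, 14, 16} — 6 values for 6 variables — and 8 appears only in cell 2's list, so cell 2 = 8.

8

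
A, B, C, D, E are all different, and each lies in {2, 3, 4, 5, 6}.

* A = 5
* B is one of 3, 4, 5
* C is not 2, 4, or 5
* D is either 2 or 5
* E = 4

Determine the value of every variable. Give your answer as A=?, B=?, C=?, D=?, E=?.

A must be 5 (only option left). Remove 5 from B, D.
D has just one choice, so D = 2.
That leaves E = 4. Strike 4 from B.
B's domain is down to {3}, so B = 3. Strike 3 from C.
C's domain is down to {6}, so C = 6.

A=5, B=3, C=6, D=2, E=4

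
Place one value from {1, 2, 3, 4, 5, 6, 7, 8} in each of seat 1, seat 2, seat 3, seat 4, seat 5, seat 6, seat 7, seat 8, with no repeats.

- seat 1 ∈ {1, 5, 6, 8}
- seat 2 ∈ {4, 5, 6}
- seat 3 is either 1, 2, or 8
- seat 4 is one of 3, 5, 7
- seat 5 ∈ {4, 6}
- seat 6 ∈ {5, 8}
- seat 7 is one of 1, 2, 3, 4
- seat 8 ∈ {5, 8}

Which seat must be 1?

The 8 variables together cover exactly {1, 2, 3, 4, 5, 6, 7, 8} — 8 values for 8 variables — and 7 appears only in seat 4's list, so seat 4 = 7.
Among the 7 still-open variables, 3 fits only seat 7 (and all 7 values in {1, 2, 3, 4, 5, 6, 8} must be used), so seat 7 = 3.
The 6 still-open variables together cover exactly {1, 2, 4, 5, 6, 8} — 6 values for 6 variables — and 2 appears only in seat 3's list, so seat 3 = 2.
The 5 still-open variables draw from only 5 values {1, 4, 5, 6, 8}, so each is used; only seat 1 can be 1, hence seat 1 = 1.

seat 1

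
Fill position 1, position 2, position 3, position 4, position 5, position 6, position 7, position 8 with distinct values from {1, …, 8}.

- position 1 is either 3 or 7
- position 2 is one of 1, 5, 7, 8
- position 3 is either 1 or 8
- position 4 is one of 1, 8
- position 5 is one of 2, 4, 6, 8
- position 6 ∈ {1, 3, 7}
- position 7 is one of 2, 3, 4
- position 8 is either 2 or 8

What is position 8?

Among the 8 variables, 5 fits only position 2 (and all 8 values in {1, 2, 3, 4, 5, 6, 7, 8} must be used), so position 2 = 5.
Among the 7 still-open variables, 6 fits only position 5 (and all 7 values in {1, 2, 3, 4, 6, 7, 8} must be used), so position 5 = 6.
Among the 6 still-open variables, 4 fits only position 7 (and all 6 values in {1, 2, 3, 4, 7, 8} must be used), so position 7 = 4.
The 5 still-open variables together cover exactly {1, 2, 3, 7, 8} — 5 values for 5 variables — and 2 appears only in position 8's list, so position 8 = 2.

2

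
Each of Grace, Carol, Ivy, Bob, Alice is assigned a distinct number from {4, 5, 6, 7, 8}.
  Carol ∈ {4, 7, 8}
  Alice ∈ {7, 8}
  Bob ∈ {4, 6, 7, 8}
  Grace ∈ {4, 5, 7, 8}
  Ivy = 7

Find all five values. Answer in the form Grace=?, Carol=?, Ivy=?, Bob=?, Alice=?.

Grace=5, Carol=4, Ivy=7, Bob=6, Alice=8

Ivy's domain is down to {7}, so Ivy = 7. So Grace, Carol, Bob, Alice can't be 7.
Alice's domain is down to {8}, so Alice = 8. Remove 8 from Grace, Carol, Bob.
Carol must be 4 (only option left). Remove 4 from Grace, Bob.
Bob has just one choice, so Bob = 6.
Grace's domain is down to {5}, so Grace = 5.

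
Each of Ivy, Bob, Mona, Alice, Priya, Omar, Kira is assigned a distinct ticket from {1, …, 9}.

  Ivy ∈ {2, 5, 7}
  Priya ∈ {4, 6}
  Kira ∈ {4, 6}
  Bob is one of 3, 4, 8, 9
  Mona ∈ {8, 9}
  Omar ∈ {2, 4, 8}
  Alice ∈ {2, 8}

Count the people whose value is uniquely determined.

The 2 variables Priya and Kira are confined to {4, 6}, which locks those values in; drop them from Bob, Omar.
Alice and Omar between them cover only {2, 8} — a naked pair. Remove those values from Ivy, Bob, Mona.
That leaves Mona = 9. Eliminate 9 elsewhere: Bob.
Bob has just one choice, so Bob = 3.
Determined: Bob=3, Mona=9. The other people each still have more than one consistent value. That makes 2.

2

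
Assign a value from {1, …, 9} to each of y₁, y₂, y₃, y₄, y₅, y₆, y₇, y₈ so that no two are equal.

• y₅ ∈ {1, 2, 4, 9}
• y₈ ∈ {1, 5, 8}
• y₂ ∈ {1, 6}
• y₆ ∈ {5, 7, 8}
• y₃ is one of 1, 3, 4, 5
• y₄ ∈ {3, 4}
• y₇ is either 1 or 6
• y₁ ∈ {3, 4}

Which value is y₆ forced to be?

The 2 variables y₁ and y₄ are confined to {3, 4}, which locks those values in; drop them from y₃, y₅.
The 2 variables y₂ and y₇ are confined to {1, 6}, which locks those values in; drop them from y₃, y₅, y₈.
y₃ has just one choice, so y₃ = 5. Remove 5 from y₆, y₈.
y₈ has just one choice, so y₈ = 8. Strike 8 from y₆.
So y₆ = 7.

7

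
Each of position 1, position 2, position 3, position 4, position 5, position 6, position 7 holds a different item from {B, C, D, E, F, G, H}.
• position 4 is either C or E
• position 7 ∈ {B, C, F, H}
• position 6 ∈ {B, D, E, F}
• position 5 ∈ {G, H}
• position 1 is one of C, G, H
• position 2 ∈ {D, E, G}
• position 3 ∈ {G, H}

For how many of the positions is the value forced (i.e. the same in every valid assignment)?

3

position 3 and position 5 share exactly the 2 values {G, H}; by pigeonhole those values go to them, so strike G, H from position 1, position 2, position 7.
position 1 must be C (only option left). Remove C from position 4, position 7.
position 4's domain is down to {E}, so position 4 = E. So position 2, position 6 can't be E.
position 2's domain is down to {D}, so position 2 = D. Strike D from position 6.
Determined: position 1=C, position 2=D, position 4=E. The other positions each still have more than one consistent value. That makes 3.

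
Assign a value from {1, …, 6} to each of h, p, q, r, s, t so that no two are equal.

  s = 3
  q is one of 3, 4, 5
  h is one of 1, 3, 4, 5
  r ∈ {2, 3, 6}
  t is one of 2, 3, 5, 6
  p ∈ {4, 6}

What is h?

s must be 3 (only option left). Strike 3 from h, q, r, t.
The 5 still-open variables together cover exactly {1, 2, 4, 5, 6} — 5 values for 5 variables — and 1 appears only in h's list, so h = 1.

1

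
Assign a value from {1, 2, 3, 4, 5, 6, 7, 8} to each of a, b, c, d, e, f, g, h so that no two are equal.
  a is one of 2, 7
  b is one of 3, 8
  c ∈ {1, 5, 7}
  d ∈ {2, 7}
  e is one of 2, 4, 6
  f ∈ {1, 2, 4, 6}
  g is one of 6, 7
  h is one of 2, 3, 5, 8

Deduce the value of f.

a and d between them cover only {2, 7} — a naked pair. Remove those values from c, e, f, g, h.
g has just one choice, so g = 6. Strike 6 from e, f.
That leaves e = 4. Remove 4 from f.
So f = 1.

1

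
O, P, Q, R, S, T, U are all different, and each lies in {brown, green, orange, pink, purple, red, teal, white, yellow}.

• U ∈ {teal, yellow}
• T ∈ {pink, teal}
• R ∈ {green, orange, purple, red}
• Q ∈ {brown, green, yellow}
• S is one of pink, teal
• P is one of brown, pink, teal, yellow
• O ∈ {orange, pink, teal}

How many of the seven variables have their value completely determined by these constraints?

4

S and T share exactly the 2 values {pink, teal}; by pigeonhole those values go to them, so strike pink, teal from O, P, U.
O's domain is down to {orange}, so O = orange. Eliminate orange elsewhere: R.
U's domain is down to {yellow}, so U = yellow. Eliminate yellow elsewhere: P, Q.
P has just one choice, so P = brown. Eliminate brown elsewhere: Q.
Q must be green (only option left). Remove green from R.
Determined: O=orange, P=brown, Q=green, U=yellow. The other variables each still have more than one consistent value. That makes 4.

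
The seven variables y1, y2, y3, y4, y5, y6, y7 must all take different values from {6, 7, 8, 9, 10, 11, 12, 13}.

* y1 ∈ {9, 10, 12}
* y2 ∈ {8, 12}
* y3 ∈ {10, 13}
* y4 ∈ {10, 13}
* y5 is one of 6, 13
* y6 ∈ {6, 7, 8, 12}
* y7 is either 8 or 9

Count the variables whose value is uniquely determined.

The 7 variables draw from only 7 values {6, 7, 8, 9, 10, 12, 13}, so each is used; only y6 can be 7, hence y6 = 7.
The 6 still-open variables together cover exactly {6, 8, 9, 10, 12, 13} — 6 values for 6 variables — and 6 appears only in y5's list, so y5 = 6.
y3 and y4 between them cover only {10, 13} — a naked pair. Remove those values from y1.
Determined: y5=6, y6=7. The other variables each still have more than one consistent value. That makes 2.

2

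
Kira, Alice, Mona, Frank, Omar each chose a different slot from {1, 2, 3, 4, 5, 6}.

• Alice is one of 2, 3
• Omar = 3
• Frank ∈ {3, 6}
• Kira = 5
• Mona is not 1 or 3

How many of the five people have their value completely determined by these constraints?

Kira must be 5 (only option left). Remove 5 from Mona.
Omar has just one choice, so Omar = 3. Eliminate 3 elsewhere: Alice, Frank.
Alice's domain is down to {2}, so Alice = 2. Remove 2 from Mona.
That leaves Frank = 6. Strike 6 from Mona.
Mona's domain is down to {4}, so Mona = 4.
Every person is fixed: Kira=5, Alice=2, Mona=4, Frank=6, Omar=3. That makes 5.

5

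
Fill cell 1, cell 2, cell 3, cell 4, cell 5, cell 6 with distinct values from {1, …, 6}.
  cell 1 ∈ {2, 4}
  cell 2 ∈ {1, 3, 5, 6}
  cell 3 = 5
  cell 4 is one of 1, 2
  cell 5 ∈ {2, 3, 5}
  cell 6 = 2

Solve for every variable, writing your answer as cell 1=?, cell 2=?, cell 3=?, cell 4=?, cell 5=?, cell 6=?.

cell 1=4, cell 2=6, cell 3=5, cell 4=1, cell 5=3, cell 6=2

cell 3 has just one choice, so cell 3 = 5. Remove 5 from cell 2, cell 5.
cell 6 must be 2 (only option left). Strike 2 from cell 1, cell 4, cell 5.
cell 1 must be 4 (only option left).
That leaves cell 4 = 1. So cell 2 can't be 1.
cell 5 has just one choice, so cell 5 = 3. So cell 2 can't be 3.
That leaves cell 2 = 6.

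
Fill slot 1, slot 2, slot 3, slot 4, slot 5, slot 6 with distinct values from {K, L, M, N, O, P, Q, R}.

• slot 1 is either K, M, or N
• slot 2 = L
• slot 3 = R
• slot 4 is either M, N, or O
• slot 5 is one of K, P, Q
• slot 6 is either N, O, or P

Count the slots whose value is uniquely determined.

2

slot 2 must be L (only option left).
That leaves slot 3 = R.
Determined: slot 2=L, slot 3=R. The other slots each still have more than one consistent value. That makes 2.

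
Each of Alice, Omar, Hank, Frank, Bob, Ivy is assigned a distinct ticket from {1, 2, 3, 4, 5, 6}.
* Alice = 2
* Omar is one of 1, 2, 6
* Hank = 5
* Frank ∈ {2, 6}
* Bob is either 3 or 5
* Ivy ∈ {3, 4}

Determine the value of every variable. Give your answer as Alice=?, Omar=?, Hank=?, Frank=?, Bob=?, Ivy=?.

Alice=2, Omar=1, Hank=5, Frank=6, Bob=3, Ivy=4

Alice must be 2 (only option left). Eliminate 2 elsewhere: Omar, Frank.
That leaves Hank = 5. So Bob can't be 5.
Frank's domain is down to {6}, so Frank = 6. Strike 6 from Omar.
That leaves Bob = 3. Eliminate 3 elsewhere: Ivy.
Ivy must be 4 (only option left).
Omar must be 1 (only option left).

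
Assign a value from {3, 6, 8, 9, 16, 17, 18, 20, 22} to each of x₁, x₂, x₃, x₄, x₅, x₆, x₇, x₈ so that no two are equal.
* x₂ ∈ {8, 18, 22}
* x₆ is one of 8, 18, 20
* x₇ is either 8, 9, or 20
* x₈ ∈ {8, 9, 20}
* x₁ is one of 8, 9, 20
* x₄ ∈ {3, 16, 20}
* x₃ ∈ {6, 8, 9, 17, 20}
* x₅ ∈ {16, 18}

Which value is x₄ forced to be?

3

x₁, x₇, x₈ between them cover only {8, 9, 20} — a naked triple. Remove those values from x₂, x₃, x₄, x₆.
That leaves x₆ = 18. Remove 18 from x₂, x₅.
x₂ must be 22 (only option left).
x₅ must be 16 (only option left). So x₄ can't be 16.
So x₄ = 3.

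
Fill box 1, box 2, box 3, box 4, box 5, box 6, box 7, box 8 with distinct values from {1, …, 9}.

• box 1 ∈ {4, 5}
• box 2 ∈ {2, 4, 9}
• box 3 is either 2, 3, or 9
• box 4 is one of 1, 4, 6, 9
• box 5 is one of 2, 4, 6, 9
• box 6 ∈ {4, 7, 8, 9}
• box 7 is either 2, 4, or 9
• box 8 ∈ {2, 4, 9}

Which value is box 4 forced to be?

box 2, box 7, box 8 share exactly the 3 values {2, 4, 9}; by pigeonhole those values go to them, so strike 2, 4, 9 from box 1, box 3, box 4, box 5, box 6.
box 1 must be 5 (only option left).
box 3 must be 3 (only option left).
That leaves box 5 = 6. So box 4 can't be 6.
So box 4 = 1.

1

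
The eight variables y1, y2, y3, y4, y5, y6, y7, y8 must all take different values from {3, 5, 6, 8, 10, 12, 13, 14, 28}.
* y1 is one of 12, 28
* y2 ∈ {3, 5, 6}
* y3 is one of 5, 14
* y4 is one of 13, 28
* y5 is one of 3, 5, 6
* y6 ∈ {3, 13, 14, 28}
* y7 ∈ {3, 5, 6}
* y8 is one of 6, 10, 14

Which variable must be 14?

Among the 8 variables, 10 fits only y8 (and all 8 values in {3, 5, 6, 10, 12, 13, 14, 28} must be used), so y8 = 10.
The 7 still-open variables together cover exactly {3, 5, 6, 12, 13, 14, 28} — 7 values for 7 variables — and 12 appears only in y1's list, so y1 = 12.
The 3 variables y2, y5, y7 are confined to {3, 5, 6}, which locks those values in; drop them from y3, y6.
So 14 goes to y3.

y3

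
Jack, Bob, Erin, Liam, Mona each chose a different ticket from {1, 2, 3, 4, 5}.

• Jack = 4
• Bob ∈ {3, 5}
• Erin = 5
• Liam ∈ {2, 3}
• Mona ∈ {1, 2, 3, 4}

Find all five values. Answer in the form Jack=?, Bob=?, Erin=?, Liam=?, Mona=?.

Jack=4, Bob=3, Erin=5, Liam=2, Mona=1

Jack has just one choice, so Jack = 4. Strike 4 from Mona.
Erin's domain is down to {5}, so Erin = 5. So Bob can't be 5.
That leaves Bob = 3. Remove 3 from Liam, Mona.
Liam has just one choice, so Liam = 2. Remove 2 from Mona.
Mona has just one choice, so Mona = 1.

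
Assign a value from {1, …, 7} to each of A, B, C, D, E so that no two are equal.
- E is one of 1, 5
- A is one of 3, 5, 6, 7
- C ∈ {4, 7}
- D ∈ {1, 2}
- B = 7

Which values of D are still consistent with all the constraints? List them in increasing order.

B's domain is down to {7}, so B = 7. So A, C can't be 7.
C has just one choice, so C = 4.
No further eliminations apply; D can still be any of 1, 2.

1, 2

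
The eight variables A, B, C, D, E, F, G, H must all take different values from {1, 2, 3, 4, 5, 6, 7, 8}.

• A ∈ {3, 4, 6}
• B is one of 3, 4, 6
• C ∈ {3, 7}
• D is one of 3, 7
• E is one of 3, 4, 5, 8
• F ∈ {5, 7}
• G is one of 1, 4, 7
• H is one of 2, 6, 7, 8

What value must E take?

The 8 variables together cover exactly {1, 2, 3, 4, 5, 6, 7, 8} — 8 values for 8 variables — and 1 appears only in G's list, so G = 1.
Among the 7 still-open variables, 2 fits only H (and all 7 values in {2, 3, 4, 5, 6, 7, 8} must be used), so H = 2.
Among the 6 still-open variables, 8 fits only E (and all 6 values in {3, 4, 5, 6, 7, 8} must be used), so E = 8.

8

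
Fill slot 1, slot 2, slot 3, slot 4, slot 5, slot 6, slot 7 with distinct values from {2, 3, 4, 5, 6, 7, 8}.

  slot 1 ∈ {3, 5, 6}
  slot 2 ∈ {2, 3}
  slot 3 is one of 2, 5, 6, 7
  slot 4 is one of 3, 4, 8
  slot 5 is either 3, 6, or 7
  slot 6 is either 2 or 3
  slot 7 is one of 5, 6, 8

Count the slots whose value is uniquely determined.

Among the 7 variables, 4 fits only slot 4 (and all 7 values in {2, 3, 4, 5, 6, 7, 8} must be used), so slot 4 = 4.
Among the 6 still-open variables, 8 fits only slot 7 (and all 6 values in {2, 3, 5, 6, 7, 8} must be used), so slot 7 = 8.
slot 2 and slot 6 share exactly the 2 values {2, 3}; by pigeonhole those values go to them, so strike 2, 3 from slot 1, slot 3, slot 5.
Determined: slot 4=4, slot 7=8. The other slots each still have more than one consistent value. That makes 2.

2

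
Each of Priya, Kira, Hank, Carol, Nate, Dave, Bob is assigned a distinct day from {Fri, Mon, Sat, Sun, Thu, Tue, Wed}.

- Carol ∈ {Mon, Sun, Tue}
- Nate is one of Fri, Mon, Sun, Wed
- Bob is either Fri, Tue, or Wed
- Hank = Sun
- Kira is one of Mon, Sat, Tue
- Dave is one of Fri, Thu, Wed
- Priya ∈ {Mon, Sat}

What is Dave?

Hank must be Sun (only option left). Remove Sun from Carol, Nate.
The 6 still-open variables draw from only 6 values {Fri, Mon, Sat, Thu, Tue, Wed}, so each is used; only Dave can be Thu, hence Dave = Thu.

Thu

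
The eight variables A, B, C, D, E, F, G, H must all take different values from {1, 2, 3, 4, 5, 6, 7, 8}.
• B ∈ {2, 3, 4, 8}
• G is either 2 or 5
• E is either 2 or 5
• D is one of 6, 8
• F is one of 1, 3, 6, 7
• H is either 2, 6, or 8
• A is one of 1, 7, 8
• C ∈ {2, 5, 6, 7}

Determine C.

The 8 variables draw from only 8 values {1, 2, 3, 4, 5, 6, 7, 8}, so each is used; only B can be 4, hence B = 4.
The 7 still-open variables draw from only 7 values {1, 2, 3, 5, 6, 7, 8}, so each is used; only F can be 3, hence F = 3.
The 6 still-open variables draw from only 6 values {1, 2, 5, 6, 7, 8}, so each is used; only A can be 1, hence A = 1.
The 5 still-open variables together cover exactly {2, 5, 6, 7, 8} — 5 values for 5 variables — and 7 appears only in C's list, so C = 7.

7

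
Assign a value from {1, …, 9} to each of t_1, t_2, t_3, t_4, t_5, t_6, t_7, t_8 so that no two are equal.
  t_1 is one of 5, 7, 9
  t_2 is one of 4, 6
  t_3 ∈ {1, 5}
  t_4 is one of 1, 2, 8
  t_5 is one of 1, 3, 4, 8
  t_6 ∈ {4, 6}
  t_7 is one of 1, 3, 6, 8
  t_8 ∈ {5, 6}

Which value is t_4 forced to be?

2

t_2 and t_6 share exactly the 2 values {4, 6}; by pigeonhole those values go to them, so strike 4, 6 from t_5, t_7, t_8.
t_8 must be 5 (only option left). Remove 5 from t_1, t_3.
That leaves t_3 = 1. Eliminate 1 elsewhere: t_4, t_5, t_7.
t_5 and t_7 share exactly the 2 values {3, 8}; by pigeonhole those values go to them, so strike 3, 8 from t_4.
So t_4 = 2.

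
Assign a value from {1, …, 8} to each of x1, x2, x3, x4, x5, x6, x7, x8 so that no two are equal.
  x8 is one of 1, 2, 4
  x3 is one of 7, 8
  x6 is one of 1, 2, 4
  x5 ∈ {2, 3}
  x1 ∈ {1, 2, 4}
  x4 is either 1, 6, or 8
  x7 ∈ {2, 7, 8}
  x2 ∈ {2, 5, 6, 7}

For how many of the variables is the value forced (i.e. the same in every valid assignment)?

3

The 8 variables together cover exactly {1, 2, 3, 4, 5, 6, 7, 8} — 8 values for 8 variables — and 3 appears only in x5's list, so x5 = 3.
The 7 still-open variables together cover exactly {1, 2, 4, 5, 6, 7, 8} — 7 values for 7 variables — and 5 appears only in x2's list, so x2 = 5.
The 6 still-open variables draw from only 6 values {1, 2, 4, 6, 7, 8}, so each is used; only x4 can be 6, hence x4 = 6.
x1, x6, x8 between them cover only {1, 2, 4} — a naked triple. Remove those values from x7.
Determined: x2=5, x4=6, x5=3. The other variables each still have more than one consistent value. That makes 3.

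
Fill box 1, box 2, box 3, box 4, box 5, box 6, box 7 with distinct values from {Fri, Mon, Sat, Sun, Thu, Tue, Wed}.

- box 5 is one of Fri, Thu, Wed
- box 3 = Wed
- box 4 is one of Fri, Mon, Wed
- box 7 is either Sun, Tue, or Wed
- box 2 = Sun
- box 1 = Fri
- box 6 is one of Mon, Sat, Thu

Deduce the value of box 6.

box 1 must be Fri (only option left). Eliminate Fri elsewhere: box 4, box 5.
box 2 must be Sun (only option left). So box 7 can't be Sun.
box 3's domain is down to {Wed}, so box 3 = Wed. So box 4, box 5, box 7 can't be Wed.
box 4 must be Mon (only option left). Strike Mon from box 6.
That leaves box 5 = Thu. So box 6 can't be Thu.
So box 6 = Sat.

Sat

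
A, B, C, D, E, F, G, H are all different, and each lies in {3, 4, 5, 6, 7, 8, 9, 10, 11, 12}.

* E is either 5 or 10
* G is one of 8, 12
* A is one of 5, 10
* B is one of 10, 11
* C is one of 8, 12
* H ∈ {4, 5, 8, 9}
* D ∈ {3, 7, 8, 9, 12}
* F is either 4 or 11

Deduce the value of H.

9

The 2 variables A and E are confined to {5, 10}, which locks those values in; drop them from B, H.
B's domain is down to {11}, so B = 11. Remove 11 from F.
F's domain is down to {4}, so F = 4. So H can't be 4.
The 2 variables C and G are confined to {8, 12}, which locks those values in; drop them from D, H.
So H = 9.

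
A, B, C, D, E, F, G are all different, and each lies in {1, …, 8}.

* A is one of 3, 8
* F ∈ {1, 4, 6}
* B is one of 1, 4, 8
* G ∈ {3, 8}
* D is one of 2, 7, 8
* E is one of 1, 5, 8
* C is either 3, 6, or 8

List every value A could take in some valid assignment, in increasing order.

The 2 variables A and G are confined to {3, 8}, which locks those values in; drop them from B, C, D, E.
C has just one choice, so C = 6. Remove 6 from F.
B and F share exactly the 2 values {1, 4}; by pigeonhole those values go to them, so strike 1, 4 from E.
E must be 5 (only option left).
No further eliminations apply; A can still be any of 3, 8.

3, 8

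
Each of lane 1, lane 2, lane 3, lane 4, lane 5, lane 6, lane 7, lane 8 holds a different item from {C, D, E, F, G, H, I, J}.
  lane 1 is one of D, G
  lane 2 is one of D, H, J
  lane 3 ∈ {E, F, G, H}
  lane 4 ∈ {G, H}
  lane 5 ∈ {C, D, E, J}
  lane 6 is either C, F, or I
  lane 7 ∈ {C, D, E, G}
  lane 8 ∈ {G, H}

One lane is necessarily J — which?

Among the 8 variables, I fits only lane 6 (and all 8 values in {C, D, E, F, G, H, I, J} must be used), so lane 6 = I.
The 7 still-open variables draw from only 7 values {C, D, E, F, G, H, J}, so each is used; only lane 3 can be F, hence lane 3 = F.
The 2 variables lane 4 and lane 8 are confined to {G, H}, which locks those values in; drop them from lane 1, lane 2, lane 7.
That leaves lane 1 = D. So lane 2, lane 5, lane 7 can't be D.
So J goes to lane 2.

lane 2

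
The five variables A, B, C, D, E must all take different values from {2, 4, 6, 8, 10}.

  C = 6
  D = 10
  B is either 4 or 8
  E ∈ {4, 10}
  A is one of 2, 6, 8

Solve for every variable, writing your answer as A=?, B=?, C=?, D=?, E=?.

C has just one choice, so C = 6. Strike 6 from A.
D has just one choice, so D = 10. Remove 10 from E.
That leaves E = 4. So B can't be 4.
B must be 8 (only option left). Remove 8 from A.
A's domain is down to {2}, so A = 2.

A=2, B=8, C=6, D=10, E=4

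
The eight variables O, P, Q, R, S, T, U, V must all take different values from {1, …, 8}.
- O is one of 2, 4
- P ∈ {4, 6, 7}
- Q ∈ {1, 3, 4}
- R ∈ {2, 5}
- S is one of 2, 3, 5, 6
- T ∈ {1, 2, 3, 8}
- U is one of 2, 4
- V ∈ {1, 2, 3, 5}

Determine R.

5

The 8 variables together cover exactly {1, 2, 3, 4, 5, 6, 7, 8} — 8 values for 8 variables — and 7 appears only in P's list, so P = 7.
Among the 7 still-open variables, 6 fits only S (and all 7 values in {1, 2, 3, 4, 5, 6, 8} must be used), so S = 6.
The 6 still-open variables together cover exactly {1, 2, 3, 4, 5, 8} — 6 values for 6 variables — and 8 appears only in T's list, so T = 8.
The 2 variables O and U are confined to {2, 4}, which locks those values in; drop them from Q, R, V.
So R = 5.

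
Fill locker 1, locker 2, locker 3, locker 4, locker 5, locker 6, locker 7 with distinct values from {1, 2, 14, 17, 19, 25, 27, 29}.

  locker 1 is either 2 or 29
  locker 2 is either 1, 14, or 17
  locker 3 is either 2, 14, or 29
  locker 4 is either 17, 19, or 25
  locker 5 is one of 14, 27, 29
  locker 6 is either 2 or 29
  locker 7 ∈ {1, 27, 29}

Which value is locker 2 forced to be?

17

locker 1 and locker 6 share exactly the 2 values {2, 29}; by pigeonhole those values go to them, so strike 2, 29 from locker 3, locker 5, locker 7.
locker 3's domain is down to {14}, so locker 3 = 14. Remove 14 from locker 2, locker 5.
locker 5 must be 27 (only option left). So locker 7 can't be 27.
locker 7 has just one choice, so locker 7 = 1. So locker 2 can't be 1.
So locker 2 = 17.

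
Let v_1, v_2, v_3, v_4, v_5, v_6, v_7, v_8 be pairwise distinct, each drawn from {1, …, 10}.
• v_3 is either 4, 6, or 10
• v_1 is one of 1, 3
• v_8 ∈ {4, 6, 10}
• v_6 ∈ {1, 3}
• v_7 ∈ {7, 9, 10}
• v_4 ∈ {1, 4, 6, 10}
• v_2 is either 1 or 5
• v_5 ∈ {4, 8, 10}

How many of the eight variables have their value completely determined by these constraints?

v_1 and v_6 share exactly the 2 values {1, 3}; by pigeonhole those values go to them, so strike 1, 3 from v_2, v_4.
v_2 must be 5 (only option left).
v_3, v_4, v_8 share exactly the 3 values {4, 6, 10}; by pigeonhole those values go to them, so strike 4, 6, 10 from v_5, v_7.
v_5 has just one choice, so v_5 = 8.
Determined: v_2=5, v_5=8. The other variables each still have more than one consistent value. That makes 2.

2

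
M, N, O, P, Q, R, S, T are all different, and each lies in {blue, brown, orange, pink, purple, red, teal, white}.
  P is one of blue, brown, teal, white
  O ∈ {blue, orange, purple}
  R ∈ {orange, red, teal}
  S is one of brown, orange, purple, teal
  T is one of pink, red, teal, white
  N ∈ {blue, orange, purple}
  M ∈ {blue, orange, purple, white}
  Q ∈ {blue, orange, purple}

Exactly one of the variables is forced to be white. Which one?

M

Among the 8 variables, pink fits only T (and all 8 values in {blue, brown, orange, pink, purple, red, teal, white} must be used), so T = pink.
The 7 still-open variables together cover exactly {blue, brown, orange, purple, red, teal, white} — 7 values for 7 variables — and red appears only in R's list, so R = red.
The 3 variables N, O, Q are confined to {blue, orange, purple}, which locks those values in; drop them from M, P, S.
So white goes to M.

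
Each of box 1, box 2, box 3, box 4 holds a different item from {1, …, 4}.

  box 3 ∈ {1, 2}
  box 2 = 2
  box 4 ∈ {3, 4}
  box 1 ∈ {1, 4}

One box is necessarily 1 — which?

box 2 has just one choice, so box 2 = 2. Strike 2 from box 3.
So 1 goes to box 3.

box 3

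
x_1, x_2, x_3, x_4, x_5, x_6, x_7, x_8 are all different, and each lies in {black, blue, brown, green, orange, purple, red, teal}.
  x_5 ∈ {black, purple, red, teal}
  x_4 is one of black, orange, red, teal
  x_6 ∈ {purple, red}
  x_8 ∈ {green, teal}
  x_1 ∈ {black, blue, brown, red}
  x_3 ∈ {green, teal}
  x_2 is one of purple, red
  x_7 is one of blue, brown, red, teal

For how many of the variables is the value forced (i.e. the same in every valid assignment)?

The 8 variables draw from only 8 values {black, blue, brown, green, orange, purple, red, teal}, so each is used; only x_4 can be orange, hence x_4 = orange.
The 2 variables x_2 and x_6 are confined to {purple, red}, which locks those values in; drop them from x_1, x_5, x_7.
x_3 and x_8 share exactly the 2 values {green, teal}; by pigeonhole those values go to them, so strike green, teal from x_5, x_7.
x_5 has just one choice, so x_5 = black. Strike black from x_1.
Determined: x_4=orange, x_5=black. The other variables each still have more than one consistent value. That makes 2.

2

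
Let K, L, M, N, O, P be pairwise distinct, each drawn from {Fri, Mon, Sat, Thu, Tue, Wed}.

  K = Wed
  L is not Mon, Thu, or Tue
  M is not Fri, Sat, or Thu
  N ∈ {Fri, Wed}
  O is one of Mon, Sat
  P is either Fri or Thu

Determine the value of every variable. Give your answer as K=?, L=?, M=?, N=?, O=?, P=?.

K=Wed, L=Sat, M=Tue, N=Fri, O=Mon, P=Thu

K's domain is down to {Wed}, so K = Wed. Remove Wed from L, M, N.
N's domain is down to {Fri}, so N = Fri. So L, P can't be Fri.
That leaves P = Thu.
L has just one choice, so L = Sat. Remove Sat from O.
That leaves O = Mon. Eliminate Mon elsewhere: M.
M has just one choice, so M = Tue.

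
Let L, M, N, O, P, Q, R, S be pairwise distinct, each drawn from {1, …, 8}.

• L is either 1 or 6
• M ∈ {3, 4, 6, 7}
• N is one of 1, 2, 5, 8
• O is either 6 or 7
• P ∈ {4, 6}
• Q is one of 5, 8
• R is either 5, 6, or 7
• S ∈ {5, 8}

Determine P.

4

The 8 variables together cover exactly {1, 2, 3, 4, 5, 6, 7, 8} — 8 values for 8 variables — and 2 appears only in N's list, so N = 2.
The 7 still-open variables together cover exactly {1, 3, 4, 5, 6, 7, 8} — 7 values for 7 variables — and 1 appears only in L's list, so L = 1.
Among the 6 still-open variables, 3 fits only M (and all 6 values in {3, 4, 5, 6, 7, 8} must be used), so M = 3.
Among the 5 still-open variables, 4 fits only P (and all 5 values in {4, 5, 6, 7, 8} must be used), so P = 4.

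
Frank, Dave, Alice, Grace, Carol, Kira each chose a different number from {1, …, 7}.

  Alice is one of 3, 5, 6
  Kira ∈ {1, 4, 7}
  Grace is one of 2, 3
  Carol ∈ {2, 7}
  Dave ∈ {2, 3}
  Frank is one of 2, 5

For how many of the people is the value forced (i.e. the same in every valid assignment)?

3

The 2 variables Dave and Grace are confined to {2, 3}, which locks those values in; drop them from Frank, Alice, Carol.
Frank has just one choice, so Frank = 5. Strike 5 from Alice.
Alice has just one choice, so Alice = 6.
Carol has just one choice, so Carol = 7. Strike 7 from Kira.
Determined: Frank=5, Alice=6, Carol=7. The other people each still have more than one consistent value. That makes 3.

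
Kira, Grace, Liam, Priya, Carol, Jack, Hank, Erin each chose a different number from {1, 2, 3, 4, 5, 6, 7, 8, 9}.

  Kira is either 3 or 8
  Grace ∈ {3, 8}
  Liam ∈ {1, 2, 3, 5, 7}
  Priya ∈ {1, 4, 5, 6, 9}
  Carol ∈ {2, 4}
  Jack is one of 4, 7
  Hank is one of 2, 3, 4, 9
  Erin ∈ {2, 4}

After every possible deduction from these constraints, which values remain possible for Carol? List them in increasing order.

2, 4

Kira and Grace between them cover only {3, 8} — a naked pair. Remove those values from Liam, Hank.
The 2 variables Carol and Erin are confined to {2, 4}, which locks those values in; drop them from Liam, Priya, Jack, Hank.
Jack has just one choice, so Jack = 7. Remove 7 from Liam.
Hank must be 9 (only option left). Eliminate 9 elsewhere: Priya.
No further eliminations apply; Carol can still be any of 2, 4.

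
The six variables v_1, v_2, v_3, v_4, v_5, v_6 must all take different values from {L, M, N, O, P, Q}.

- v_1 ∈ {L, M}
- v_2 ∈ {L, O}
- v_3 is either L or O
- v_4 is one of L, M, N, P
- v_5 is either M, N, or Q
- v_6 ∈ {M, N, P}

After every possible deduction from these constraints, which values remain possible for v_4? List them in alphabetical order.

N, P

Among the 6 variables, Q fits only v_5 (and all 6 values in {L, M, N, O, P, Q} must be used), so v_5 = Q.
The 2 variables v_2 and v_3 are confined to {L, O}, which locks those values in; drop them from v_1, v_4.
v_1 must be M (only option left). Strike M from v_4, v_6.
No further eliminations apply; v_4 can still be any of N, P.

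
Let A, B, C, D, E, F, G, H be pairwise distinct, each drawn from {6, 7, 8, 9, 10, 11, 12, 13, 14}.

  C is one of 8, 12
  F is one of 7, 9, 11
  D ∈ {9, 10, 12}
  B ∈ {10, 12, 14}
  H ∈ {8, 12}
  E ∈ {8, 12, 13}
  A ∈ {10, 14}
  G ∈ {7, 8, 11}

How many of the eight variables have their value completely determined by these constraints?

The 8 variables draw from only 8 values {7, 8, 9, 10, 11, 12, 13, 14}, so each is used; only E can be 13, hence E = 13.
C and H between them cover only {8, 12} — a naked pair. Remove those values from B, D, G.
A and B between them cover only {10, 14} — a naked pair. Remove those values from D.
D has just one choice, so D = 9. So F can't be 9.
Determined: D=9, E=13. The other variables each still have more than one consistent value. That makes 2.

2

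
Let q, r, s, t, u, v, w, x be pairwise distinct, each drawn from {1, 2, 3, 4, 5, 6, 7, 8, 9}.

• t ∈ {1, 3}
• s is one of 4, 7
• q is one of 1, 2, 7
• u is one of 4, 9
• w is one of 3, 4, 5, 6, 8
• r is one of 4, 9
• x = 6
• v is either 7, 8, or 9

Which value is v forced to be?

x must be 6 (only option left). Strike 6 from w.
The 2 variables r and u are confined to {4, 9}, which locks those values in; drop them from s, v, w.
s has just one choice, so s = 7. Strike 7 from q, v.
So v = 8.

8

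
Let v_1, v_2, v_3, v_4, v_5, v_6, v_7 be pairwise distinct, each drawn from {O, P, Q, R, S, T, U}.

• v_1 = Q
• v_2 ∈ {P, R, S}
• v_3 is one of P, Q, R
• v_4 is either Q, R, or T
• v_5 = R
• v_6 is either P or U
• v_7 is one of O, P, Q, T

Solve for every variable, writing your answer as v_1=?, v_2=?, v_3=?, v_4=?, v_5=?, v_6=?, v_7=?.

v_1=Q, v_2=S, v_3=P, v_4=T, v_5=R, v_6=U, v_7=O

v_1's domain is down to {Q}, so v_1 = Q. Remove Q from v_3, v_4, v_7.
v_5 has just one choice, so v_5 = R. Eliminate R elsewhere: v_2, v_3, v_4.
v_3 must be P (only option left). Strike P from v_2, v_6, v_7.
v_4 has just one choice, so v_4 = T. Remove T from v_7.
v_6 has just one choice, so v_6 = U.
v_7 has just one choice, so v_7 = O.
v_2 has just one choice, so v_2 = S.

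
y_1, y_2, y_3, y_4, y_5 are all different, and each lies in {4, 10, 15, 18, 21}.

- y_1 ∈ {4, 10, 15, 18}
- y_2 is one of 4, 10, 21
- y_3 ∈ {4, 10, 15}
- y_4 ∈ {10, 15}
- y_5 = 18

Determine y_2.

21

y_5 must be 18 (only option left). Eliminate 18 elsewhere: y_1.
Among the 4 still-open variables, 21 fits only y_2 (and all 4 values in {4, 10, 15, 21} must be used), so y_2 = 21.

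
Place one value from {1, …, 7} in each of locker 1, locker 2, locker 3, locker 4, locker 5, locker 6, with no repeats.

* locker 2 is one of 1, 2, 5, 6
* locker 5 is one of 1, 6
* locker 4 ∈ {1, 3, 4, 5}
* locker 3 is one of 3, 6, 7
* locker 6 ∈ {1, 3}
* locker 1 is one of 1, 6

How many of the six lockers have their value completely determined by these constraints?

2

locker 1 and locker 5 between them cover only {1, 6} — a naked pair. Remove those values from locker 2, locker 3, locker 4, locker 6.
That leaves locker 6 = 3. So locker 3, locker 4 can't be 3.
That leaves locker 3 = 7.
Determined: locker 3=7, locker 6=3. The other lockers each still have more than one consistent value. That makes 2.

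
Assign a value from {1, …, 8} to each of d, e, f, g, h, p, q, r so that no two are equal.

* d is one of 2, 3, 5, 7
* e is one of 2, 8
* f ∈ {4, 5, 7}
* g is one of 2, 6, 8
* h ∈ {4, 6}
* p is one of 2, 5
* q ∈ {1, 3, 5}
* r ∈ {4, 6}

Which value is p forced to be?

5

Among the 8 variables, 1 fits only q (and all 8 values in {1, 2, 3, 4, 5, 6, 7, 8} must be used), so q = 1.
The 7 still-open variables draw from only 7 values {2, 3, 4, 5, 6, 7, 8}, so each is used; only d can be 3, hence d = 3.
The 6 still-open variables together cover exactly {2, 4, 5, 6, 7, 8} — 6 values for 6 variables — and 7 appears only in f's list, so f = 7.
The 5 still-open variables together cover exactly {2, 4, 5, 6, 8} — 5 values for 5 variables — and 5 appears only in p's list, so p = 5.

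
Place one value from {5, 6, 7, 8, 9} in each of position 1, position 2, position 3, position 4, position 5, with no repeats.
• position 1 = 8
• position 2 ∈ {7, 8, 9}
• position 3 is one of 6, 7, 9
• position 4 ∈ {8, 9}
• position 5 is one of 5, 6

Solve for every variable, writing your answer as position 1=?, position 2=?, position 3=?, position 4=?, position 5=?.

position 1's domain is down to {8}, so position 1 = 8. Strike 8 from position 2, position 4.
position 4's domain is down to {9}, so position 4 = 9. So position 2, position 3 can't be 9.
position 2's domain is down to {7}, so position 2 = 7. So position 3 can't be 7.
That leaves position 3 = 6. Remove 6 from position 5.
position 5's domain is down to {5}, so position 5 = 5.

position 1=8, position 2=7, position 3=6, position 4=9, position 5=5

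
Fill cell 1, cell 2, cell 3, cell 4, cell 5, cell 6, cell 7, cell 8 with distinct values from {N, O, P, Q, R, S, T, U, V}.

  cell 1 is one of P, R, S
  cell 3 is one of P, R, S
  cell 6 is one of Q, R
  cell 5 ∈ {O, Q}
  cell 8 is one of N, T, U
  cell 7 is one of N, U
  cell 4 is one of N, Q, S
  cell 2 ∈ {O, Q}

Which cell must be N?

cell 4

The 8 variables draw from only 8 values {N, O, P, Q, R, S, T, U}, so each is used; only cell 8 can be T, hence cell 8 = T.
Among the 7 still-open variables, U fits only cell 7 (and all 7 values in {N, O, P, Q, R, S, U} must be used), so cell 7 = U.
The 6 still-open variables draw from only 6 values {N, O, P, Q, R, S}, so each is used; only cell 4 can be N, hence cell 4 = N.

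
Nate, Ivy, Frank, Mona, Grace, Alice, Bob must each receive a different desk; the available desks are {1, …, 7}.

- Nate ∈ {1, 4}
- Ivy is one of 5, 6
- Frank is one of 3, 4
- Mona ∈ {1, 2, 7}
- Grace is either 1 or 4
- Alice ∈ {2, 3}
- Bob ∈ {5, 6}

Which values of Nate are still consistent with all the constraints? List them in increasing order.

Among the 7 variables, 7 fits only Mona (and all 7 values in {1, 2, 3, 4, 5, 6, 7} must be used), so Mona = 7.
Among the 6 still-open variables, 2 fits only Alice (and all 6 values in {1, 2, 3, 4, 5, 6} must be used), so Alice = 2.
The 5 still-open variables together cover exactly {1, 3, 4, 5, 6} — 5 values for 5 variables — and 3 appears only in Frank's list, so Frank = 3.
No further eliminations apply; Nate can still be any of 1, 4.

1, 4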